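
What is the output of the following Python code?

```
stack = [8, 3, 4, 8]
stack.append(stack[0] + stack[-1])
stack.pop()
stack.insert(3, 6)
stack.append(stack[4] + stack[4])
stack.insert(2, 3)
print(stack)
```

append stack[0]+stack[-1] = 8+8 = 16 → [8, 3, 4, 8, 16]
pop() removes 16 → [8, 3, 4, 8]
insert 6 at 3 → [8, 3, 4, 6, 8]
append stack[4]+stack[4] = 8+8 = 16 → [8, 3, 4, 6, 8, 16]
insert 3 at 2 → [8, 3, 3, 4, 6, 8, 16]

[8, 3, 3, 4, 6, 8, 16]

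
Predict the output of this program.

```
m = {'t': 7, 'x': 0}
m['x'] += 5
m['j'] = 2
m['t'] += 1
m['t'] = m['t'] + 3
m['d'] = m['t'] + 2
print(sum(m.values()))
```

31

m['x'] = 0+5 = 5 → {'t': 7, 'x': 5}
m['j'] = 2 → {'t': 7, 'x': 5, 'j': 2}
m['t'] = 7+1 = 8 → {'t': 8, 'x': 5, 'j': 2}
m['t'] = m['t']+3 = 11 → {'t': 11, 'x': 5, 'j': 2}
m['d'] = m['t']+2 = 13 → {'t': 11, 'x': 5, 'j': 2, 'd': 13}
sum of values = 31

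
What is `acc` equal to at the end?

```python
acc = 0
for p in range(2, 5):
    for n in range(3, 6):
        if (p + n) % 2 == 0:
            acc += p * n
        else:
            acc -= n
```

28

p=2,n=3: odd sum, acc = 0-3 = -3
p=2,n=4: even sum, acc = (-3)+8 = 5
p=2,n=5: odd sum, acc = 5-5 = 0
p=3,n=3: even sum, acc = 0+9 = 9
p=3,n=4: odd sum, acc = 9-4 = 5
p=3,n=5: even sum, acc = 5+15 = 20
p=4,n=3: odd sum, acc = 20-3 = 17
p=4,n=4: even sum, acc = 17+16 = 33
p=4,n=5: odd sum, acc = 33-5 = 28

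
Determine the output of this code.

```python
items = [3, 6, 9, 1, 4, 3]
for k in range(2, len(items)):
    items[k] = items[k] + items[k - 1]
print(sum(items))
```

k=2: items[2] = 9+6 = 15 → [3, 6, 15, 1, 4, 3]
k=3: items[3] = 1+15 = 16 → [3, 6, 15, 16, 4, 3]
k=4: items[4] = 4+16 = 20 → [3, 6, 15, 16, 20, 3]
k=5: items[5] = 3+20 = 23 → [3, 6, 15, 16, 20, 23]
sum = 83

83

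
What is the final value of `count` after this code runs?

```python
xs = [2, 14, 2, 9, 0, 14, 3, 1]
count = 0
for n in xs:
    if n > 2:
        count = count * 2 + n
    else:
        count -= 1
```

150

n=2: not >2, count = 0-1 = -1
n=14: >2, count = (-1)*2+14 = 12
n=2: not >2, count = 12-1 = 11
n=9: >2, count = 11*2+9 = 31
n=0: not >2, count = 31-1 = 30
n=14: >2, count = 30*2+14 = 74
n=3: >2, count = 74*2+3 = 151
n=1: not >2, count = 151-1 = 150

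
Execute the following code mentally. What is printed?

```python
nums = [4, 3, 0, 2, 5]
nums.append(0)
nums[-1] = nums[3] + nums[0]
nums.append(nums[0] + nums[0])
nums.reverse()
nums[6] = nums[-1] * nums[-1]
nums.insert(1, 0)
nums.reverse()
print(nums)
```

append 0 → [4, 3, 0, 2, 5, 0]
nums[-1] = nums[3]+nums[0] = 2+4 = 6 → [4, 3, 0, 2, 5, 6]
append nums[0]+nums[0] = 4+4 = 8 → [4, 3, 0, 2, 5, 6, 8]
reverse → [8, 6, 5, 2, 0, 3, 4]
nums[6] = nums[-1]*nums[-1] = 4*4 = 16 → [8, 6, 5, 2, 0, 3, 16]
insert 0 at 1 → [8, 0, 6, 5, 2, 0, 3, 16]
reverse → [16, 3, 0, 2, 5, 6, 0, 8]

[16, 3, 0, 2, 5, 6, 0, 8]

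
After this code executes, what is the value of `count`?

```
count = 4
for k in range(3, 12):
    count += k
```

67

k=3: count = 4+3 = 7
k=4: count = 7+4 = 11
k=5: count = 11+5 = 16
k=6: count = 16+6 = 22
k=7: count = 22+7 = 29
k=8: count = 29+8 = 37
k=9: count = 37+9 = 46
k=10: count = 46+10 = 56
k=11: count = 56+11 = 67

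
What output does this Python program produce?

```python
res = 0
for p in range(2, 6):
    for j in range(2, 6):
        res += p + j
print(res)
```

p=2,j=2: res = 0+4 = 4
p=2,j=3: res = 4+5 = 9
p=2,j=4: res = 9+6 = 15
p=2,j=5: res = 15+7 = 22
p=3,j=2: res = 22+5 = 27
p=3,j=3: res = 27+6 = 33
p=3,j=4: res = 33+7 = 40
p=3,j=5: res = 40+8 = 48
p=4,j=2: res = 48+6 = 54
p=4,j=3: res = 54+7 = 61
p=4,j=4: res = 61+8 = 69
p=4,j=5: res = 69+9 = 78
p=5,j=2: res = 78+7 = 85
p=5,j=3: res = 85+8 = 93
p=5,j=4: res = 93+9 = 102
p=5,j=5: res = 102+10 = 112

112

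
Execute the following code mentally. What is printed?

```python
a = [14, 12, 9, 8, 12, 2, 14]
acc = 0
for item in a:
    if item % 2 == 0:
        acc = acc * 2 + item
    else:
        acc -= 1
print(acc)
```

item=14: even, acc = 0*2+14 = 14
item=12: even, acc = 14*2+12 = 40
item=9: not even, acc = 40-1 = 39
item=8: even, acc = 39*2+8 = 86
item=12: even, acc = 86*2+12 = 184
item=2: even, acc = 184*2+2 = 370
item=14: even, acc = 370*2+14 = 754

754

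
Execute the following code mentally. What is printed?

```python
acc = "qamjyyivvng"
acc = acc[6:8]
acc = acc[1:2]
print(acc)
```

slice [6:8] → 'iv'
slice [1:2] → 'v'

v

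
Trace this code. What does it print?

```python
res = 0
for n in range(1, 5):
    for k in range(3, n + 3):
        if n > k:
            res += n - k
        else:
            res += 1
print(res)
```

n=1,k=3: not 1>3, res = 0+1 = 1
n=2,k=3: not 2>3, res = 1+1 = 2
n=2,k=4: not 2>4, res = 2+1 = 3
n=3,k=3: not 3>3, res = 3+1 = 4
n=3,k=4: not 3>4, res = 4+1 = 5
n=3,k=5: not 3>5, res = 5+1 = 6
n=4,k=3: 4>3, res = 6+1 = 7
n=4,k=4: not 4>4, res = 7+1 = 8
n=4,k=5: not 4>5, res = 8+1 = 9
n=4,k=6: not 4>6, res = 9+1 = 10

10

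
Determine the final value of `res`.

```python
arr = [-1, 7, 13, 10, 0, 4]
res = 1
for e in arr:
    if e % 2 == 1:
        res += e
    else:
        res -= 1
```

e=-1: odd, res = 1+(-1) = 0
e=7: odd, res = 0+7 = 7
e=13: odd, res = 7+13 = 20
e=10: not odd, res = 20-1 = 19
e=0: not odd, res = 19-1 = 18
e=4: not odd, res = 18-1 = 17

17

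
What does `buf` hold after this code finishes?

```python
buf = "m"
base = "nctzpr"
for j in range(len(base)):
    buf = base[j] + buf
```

'rpztcnm'

j=0: prepend 'n' → 'nm'
j=1: prepend 'c' → 'cnm'
j=2: prepend 't' → 'tcnm'
j=3: prepend 'z' → 'ztcnm'
j=4: prepend 'p' → 'pztcnm'
j=5: prepend 'r' → 'rpztcnm'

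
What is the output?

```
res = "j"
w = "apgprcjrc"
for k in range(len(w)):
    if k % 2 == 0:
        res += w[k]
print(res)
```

jagrjc

k=0: add 'a' → 'ja'
k=1: skip
k=2: add 'g' → 'jag'
k=3: skip
k=4: add 'r' → 'jagr'
k=5: skip
k=6: add 'j' → 'jagrj'
k=7: skip
k=8: add 'c' → 'jagrjc'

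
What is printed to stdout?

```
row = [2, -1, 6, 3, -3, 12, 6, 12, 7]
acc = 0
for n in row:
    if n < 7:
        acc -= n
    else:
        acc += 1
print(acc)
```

-10

n=2: <7, acc = 0-2 = -2
n=-1: <7, acc = (-2)-(-1) = -1
n=6: <7, acc = (-1)-6 = -7
n=3: <7, acc = (-7)-3 = -10
n=-3: <7, acc = (-10)-(-3) = -7
n=12: not <7, acc = (-7)+1 = -6
n=6: <7, acc = (-6)-6 = -12
n=12: not <7, acc = (-12)+1 = -11
n=7: not <7, acc = (-11)+1 = -10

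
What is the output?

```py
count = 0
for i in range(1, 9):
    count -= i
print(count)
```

-36

i=1: count = 0-1 = -1
i=2: count = (-1)-2 = -3
i=3: count = (-3)-3 = -6
i=4: count = (-6)-4 = -10
i=5: count = (-10)-5 = -15
i=6: count = (-15)-6 = -21
i=7: count = (-21)-7 = -28
i=8: count = (-28)-8 = -36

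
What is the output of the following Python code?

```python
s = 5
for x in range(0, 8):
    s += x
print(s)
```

33

x=0: s = 5+0 = 5
x=1: s = 5+1 = 6
x=2: s = 6+2 = 8
x=3: s = 8+3 = 11
x=4: s = 11+4 = 15
x=5: s = 15+5 = 20
x=6: s = 20+6 = 26
x=7: s = 26+7 = 33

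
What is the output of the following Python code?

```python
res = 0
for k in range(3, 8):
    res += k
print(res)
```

k=3: res = 0+3 = 3
k=4: res = 3+4 = 7
k=5: res = 7+5 = 12
k=6: res = 12+6 = 18
k=7: res = 18+7 = 25

25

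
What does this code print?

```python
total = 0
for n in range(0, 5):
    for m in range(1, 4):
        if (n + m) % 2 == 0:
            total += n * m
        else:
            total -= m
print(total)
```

12

n=0,m=1: odd sum, total = 0-1 = -1
n=0,m=2: even sum, total = (-1)+0 = -1
n=0,m=3: odd sum, total = (-1)-3 = -4
n=1,m=1: even sum, total = (-4)+1 = -3
n=1,m=2: odd sum, total = (-3)-2 = -5
n=1,m=3: even sum, total = (-5)+3 = -2
n=2,m=1: odd sum, total = (-2)-1 = -3
n=2,m=2: even sum, total = (-3)+4 = 1
n=2,m=3: odd sum, total = 1-3 = -2
n=3,m=1: even sum, total = (-2)+3 = 1
n=3,m=2: odd sum, total = 1-2 = -1
n=3,m=3: even sum, total = (-1)+9 = 8
n=4,m=1: odd sum, total = 8-1 = 7
n=4,m=2: even sum, total = 7+8 = 15
n=4,m=3: odd sum, total = 15-3 = 12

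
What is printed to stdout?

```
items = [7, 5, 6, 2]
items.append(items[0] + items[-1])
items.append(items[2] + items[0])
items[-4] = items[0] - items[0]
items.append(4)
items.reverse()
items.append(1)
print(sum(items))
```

append items[0]+items[-1] = 7+2 = 9 → [7, 5, 6, 2, 9]
append items[2]+items[0] = 6+7 = 13 → [7, 5, 6, 2, 9, 13]
items[-4] = items[0]-items[0] = 7-7 = 0 → [7, 5, 0, 2, 9, 13]
append 4 → [7, 5, 0, 2, 9, 13, 4]
reverse → [4, 13, 9, 2, 0, 5, 7]
append 1 → [4, 13, 9, 2, 0, 5, 7, 1]
sum = 41

41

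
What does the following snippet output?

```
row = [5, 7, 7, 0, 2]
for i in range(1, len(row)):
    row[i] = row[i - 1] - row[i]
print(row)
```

i=1: row[1] = 5-7 = -2 → [5, -2, 7, 0, 2]
i=2: row[2] = (-2)-7 = -9 → [5, -2, -9, 0, 2]
i=3: row[3] = (-9)-0 = -9 → [5, -2, -9, -9, 2]
i=4: row[4] = (-9)-2 = -11 → [5, -2, -9, -9, -11]

[5, -2, -9, -9, -11]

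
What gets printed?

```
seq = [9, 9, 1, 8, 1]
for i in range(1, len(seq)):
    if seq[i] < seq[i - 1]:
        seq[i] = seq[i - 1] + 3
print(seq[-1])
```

18

i=1: 9>=9, unchanged → [9, 9, 1, 8, 1]
i=2: 1<9, seq[2] = 9+3 = 12 → [9, 9, 12, 8, 1]
i=3: 8<12, seq[3] = 12+3 = 15 → [9, 9, 12, 15, 1]
i=4: 1<15, seq[4] = 15+3 = 18 → [9, 9, 12, 15, 18]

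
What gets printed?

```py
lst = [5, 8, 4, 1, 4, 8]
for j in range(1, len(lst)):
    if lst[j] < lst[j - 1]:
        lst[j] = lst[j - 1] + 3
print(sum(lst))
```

75

j=1: 8>=5, unchanged → [5, 8, 4, 1, 4, 8]
j=2: 4<8, lst[2] = 8+3 = 11 → [5, 8, 11, 1, 4, 8]
j=3: 1<11, lst[3] = 11+3 = 14 → [5, 8, 11, 14, 4, 8]
j=4: 4<14, lst[4] = 14+3 = 17 → [5, 8, 11, 14, 17, 8]
j=5: 8<17, lst[5] = 17+3 = 20 → [5, 8, 11, 14, 17, 20]
sum = 75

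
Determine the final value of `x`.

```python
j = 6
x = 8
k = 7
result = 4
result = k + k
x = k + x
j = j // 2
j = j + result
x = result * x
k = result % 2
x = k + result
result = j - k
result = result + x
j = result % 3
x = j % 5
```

result = 7+7 = 14
x = 7+8 = 15
j = 6//2 = 3
j = 3+14 = 17
x = 14*15 = 210
k = 14%2 = 0
x = 0+14 = 14
result = 17-0 = 17
result = 17+14 = 31
j = 31%3 = 1
x = 1%5 = 1

1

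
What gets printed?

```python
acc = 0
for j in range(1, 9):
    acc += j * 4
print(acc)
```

j=1: acc = 0+1*4 = 4
j=2: acc = 4+2*4 = 12
j=3: acc = 12+3*4 = 24
j=4: acc = 24+4*4 = 40
j=5: acc = 40+5*4 = 60
j=6: acc = 60+6*4 = 84
j=7: acc = 84+7*4 = 112
j=8: acc = 112+8*4 = 144

144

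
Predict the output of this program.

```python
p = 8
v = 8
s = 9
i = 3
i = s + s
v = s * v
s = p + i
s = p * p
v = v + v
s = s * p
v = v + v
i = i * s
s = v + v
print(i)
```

i = 9+9 = 18
v = 9*8 = 72
s = 8+18 = 26
s = 8*8 = 64
v = 72+72 = 144
s = 64*8 = 512
v = 144+144 = 288
i = 18*512 = 9216
s = 288+288 = 576

9216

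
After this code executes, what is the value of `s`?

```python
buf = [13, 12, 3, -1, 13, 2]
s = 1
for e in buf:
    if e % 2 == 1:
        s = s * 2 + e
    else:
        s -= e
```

e=13: odd, s = 1*2+13 = 15
e=12: not odd, s = 15-12 = 3
e=3: odd, s = 3*2+3 = 9
e=-1: odd, s = 9*2+(-1) = 17
e=13: odd, s = 17*2+13 = 47
e=2: not odd, s = 47-2 = 45

45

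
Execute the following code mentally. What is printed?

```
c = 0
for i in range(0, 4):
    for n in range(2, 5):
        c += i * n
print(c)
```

i=0,n=2: c = 0+0 = 0
i=0,n=3: c = 0+0 = 0
i=0,n=4: c = 0+0 = 0
i=1,n=2: c = 0+2 = 2
i=1,n=3: c = 2+3 = 5
i=1,n=4: c = 5+4 = 9
i=2,n=2: c = 9+4 = 13
i=2,n=3: c = 13+6 = 19
i=2,n=4: c = 19+8 = 27
i=3,n=2: c = 27+6 = 33
i=3,n=3: c = 33+9 = 42
i=3,n=4: c = 42+12 = 54

54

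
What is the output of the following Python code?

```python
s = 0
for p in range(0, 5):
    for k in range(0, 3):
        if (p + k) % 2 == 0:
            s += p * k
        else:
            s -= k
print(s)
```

9

p=0,k=0: even sum, s = 0+0 = 0
p=0,k=1: odd sum, s = 0-1 = -1
p=0,k=2: even sum, s = (-1)+0 = -1
p=1,k=0: odd sum, s = (-1)-0 = -1
p=1,k=1: even sum, s = (-1)+1 = 0
p=1,k=2: odd sum, s = 0-2 = -2
p=2,k=0: even sum, s = (-2)+0 = -2
p=2,k=1: odd sum, s = (-2)-1 = -3
p=2,k=2: even sum, s = (-3)+4 = 1
p=3,k=0: odd sum, s = 1-0 = 1
p=3,k=1: even sum, s = 1+3 = 4
p=3,k=2: odd sum, s = 4-2 = 2
p=4,k=0: even sum, s = 2+0 = 2
p=4,k=1: odd sum, s = 2-1 = 1
p=4,k=2: even sum, s = 1+8 = 9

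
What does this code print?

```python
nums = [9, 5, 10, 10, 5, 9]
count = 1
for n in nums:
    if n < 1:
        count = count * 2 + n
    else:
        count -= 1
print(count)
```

n=9: not <1, count = 1-1 = 0
n=5: not <1, count = 0-1 = -1
n=10: not <1, count = (-1)-1 = -2
n=10: not <1, count = (-2)-1 = -3
n=5: not <1, count = (-3)-1 = -4
n=9: not <1, count = (-4)-1 = -5

-5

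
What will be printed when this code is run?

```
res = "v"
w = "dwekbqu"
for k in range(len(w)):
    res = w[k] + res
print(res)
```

uqbkewdv

k=0: prepend 'd' → 'dv'
k=1: prepend 'w' → 'wdv'
k=2: prepend 'e' → 'ewdv'
k=3: prepend 'k' → 'kewdv'
k=4: prepend 'b' → 'bkewdv'
k=5: prepend 'q' → 'qbkewdv'
k=6: prepend 'u' → 'uqbkewdv'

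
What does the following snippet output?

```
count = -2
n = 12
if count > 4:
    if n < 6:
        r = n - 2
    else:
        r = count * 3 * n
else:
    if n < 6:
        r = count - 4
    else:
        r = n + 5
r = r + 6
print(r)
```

23

count=-2, n=12
count > 4 is False; n < 6 is False
→ r = n + 5 = 17
r = 17+6 = 23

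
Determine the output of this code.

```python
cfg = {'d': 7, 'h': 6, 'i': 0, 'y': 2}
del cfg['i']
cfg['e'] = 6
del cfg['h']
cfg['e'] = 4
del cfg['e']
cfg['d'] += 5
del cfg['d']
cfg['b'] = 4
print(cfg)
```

del 'i' → {'d': 7, 'h': 6, 'y': 2}
cfg['e'] = 6 → {'d': 7, 'h': 6, 'y': 2, 'e': 6}
del 'h' → {'d': 7, 'y': 2, 'e': 6}
cfg['e'] = 4 → {'d': 7, 'y': 2, 'e': 4}
del 'e' → {'d': 7, 'y': 2}
cfg['d'] = 7+5 = 12 → {'d': 12, 'y': 2}
del 'd' → {'y': 2}
cfg['b'] = 4 → {'y': 2, 'b': 4}

{'y': 2, 'b': 4}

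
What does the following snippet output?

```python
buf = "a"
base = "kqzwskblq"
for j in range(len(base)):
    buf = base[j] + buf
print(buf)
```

qlbkswzqka

j=0: prepend 'k' → 'ka'
j=1: prepend 'q' → 'qka'
j=2: prepend 'z' → 'zqka'
j=3: prepend 'w' → 'wzqka'
j=4: prepend 's' → 'swzqka'
j=5: prepend 'k' → 'kswzqka'
j=6: prepend 'b' → 'bkswzqka'
j=7: prepend 'l' → 'lbkswzqka'
j=8: prepend 'q' → 'qlbkswzqka'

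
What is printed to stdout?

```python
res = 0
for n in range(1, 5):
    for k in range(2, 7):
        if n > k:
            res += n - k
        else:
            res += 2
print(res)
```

n=1,k=2: not 1>2, res = 0+2 = 2
n=1,k=3: not 1>3, res = 2+2 = 4
n=1,k=4: not 1>4, res = 4+2 = 6
n=1,k=5: not 1>5, res = 6+2 = 8
n=1,k=6: not 1>6, res = 8+2 = 10
n=2,k=2: not 2>2, res = 10+2 = 12
n=2,k=3: not 2>3, res = 12+2 = 14
n=2,k=4: not 2>4, res = 14+2 = 16
n=2,k=5: not 2>5, res = 16+2 = 18
n=2,k=6: not 2>6, res = 18+2 = 20
n=3,k=2: 3>2, res = 20+1 = 21
n=3,k=3: not 3>3, res = 21+2 = 23
n=3,k=4: not 3>4, res = 23+2 = 25
n=3,k=5: not 3>5, res = 25+2 = 27
n=3,k=6: not 3>6, res = 27+2 = 29
n=4,k=2: 4>2, res = 29+2 = 31
n=4,k=3: 4>3, res = 31+1 = 32
n=4,k=4: not 4>4, res = 32+2 = 34
n=4,k=5: not 4>5, res = 34+2 = 36
n=4,k=6: not 4>6, res = 36+2 = 38

38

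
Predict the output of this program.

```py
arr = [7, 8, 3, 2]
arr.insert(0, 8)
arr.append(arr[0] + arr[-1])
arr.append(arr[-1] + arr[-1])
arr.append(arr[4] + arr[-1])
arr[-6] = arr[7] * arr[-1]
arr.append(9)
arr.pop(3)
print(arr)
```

[8, 7, 484, 2, 10, 20, 22, 9]

insert 8 at 0 → [8, 7, 8, 3, 2]
append arr[0]+arr[-1] = 8+2 = 10 → [8, 7, 8, 3, 2, 10]
append arr[-1]+arr[-1] = 10+10 = 20 → [8, 7, 8, 3, 2, 10, 20]
append arr[4]+arr[-1] = 2+20 = 22 → [8, 7, 8, 3, 2, 10, 20, 22]
arr[-6] = arr[7]*arr[-1] = 22*22 = 484 → [8, 7, 484, 3, 2, 10, 20, 22]
append 9 → [8, 7, 484, 3, 2, 10, 20, 22, 9]
pop(3) removes 3 → [8, 7, 484, 2, 10, 20, 22, 9]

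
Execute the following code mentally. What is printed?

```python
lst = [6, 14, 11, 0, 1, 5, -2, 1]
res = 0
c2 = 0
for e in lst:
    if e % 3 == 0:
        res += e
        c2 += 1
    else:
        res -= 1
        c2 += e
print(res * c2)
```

0

e=6: %3==0, res = 0+6 = 6; c2=1
e=14: not %3==0, res = 6-1 = 5; c2=15
e=11: not %3==0, res = 5-1 = 4; c2=26
e=0: %3==0, res = 4+0 = 4; c2=27
e=1: not %3==0, res = 4-1 = 3; c2=28
e=5: not %3==0, res = 3-1 = 2; c2=33
e=-2: not %3==0, res = 2-1 = 1; c2=31
e=1: not %3==0, res = 1-1 = 0; c2=32
res*c2 = 0*32 = 0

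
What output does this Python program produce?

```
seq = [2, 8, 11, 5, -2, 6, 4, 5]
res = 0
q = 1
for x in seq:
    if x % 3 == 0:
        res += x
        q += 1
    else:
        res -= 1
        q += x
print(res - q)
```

x=2: not %3==0, res = 0-1 = -1; q=3
x=8: not %3==0, res = (-1)-1 = -2; q=11
x=11: not %3==0, res = (-2)-1 = -3; q=22
x=5: not %3==0, res = (-3)-1 = -4; q=27
x=-2: not %3==0, res = (-4)-1 = -5; q=25
x=6: %3==0, res = (-5)+6 = 1; q=26
x=4: not %3==0, res = 1-1 = 0; q=30
x=5: not %3==0, res = 0-1 = -1; q=35
res-q = (-1)-35 = -36

-36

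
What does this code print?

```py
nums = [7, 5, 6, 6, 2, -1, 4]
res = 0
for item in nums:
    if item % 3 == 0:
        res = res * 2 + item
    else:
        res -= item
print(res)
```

-35

item=7: not %3==0, res = 0-7 = -7
item=5: not %3==0, res = (-7)-5 = -12
item=6: %3==0, res = (-12)*2+6 = -18
item=6: %3==0, res = (-18)*2+6 = -30
item=2: not %3==0, res = (-30)-2 = -32
item=-1: not %3==0, res = (-32)-(-1) = -31
item=4: not %3==0, res = (-31)-4 = -35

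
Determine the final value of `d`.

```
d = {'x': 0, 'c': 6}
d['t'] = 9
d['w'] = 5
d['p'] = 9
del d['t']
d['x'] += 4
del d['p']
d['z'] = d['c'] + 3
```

{'x': 4, 'c': 6, 'w': 5, 'z': 9}

d['t'] = 9 → {'x': 0, 'c': 6, 't': 9}
d['w'] = 5 → {'x': 0, 'c': 6, 't': 9, 'w': 5}
d['p'] = 9 → {'x': 0, 'c': 6, 't': 9, 'w': 5, 'p': 9}
del 't' → {'x': 0, 'c': 6, 'w': 5, 'p': 9}
d['x'] = 0+4 = 4 → {'x': 4, 'c': 6, 'w': 5, 'p': 9}
del 'p' → {'x': 4, 'c': 6, 'w': 5}
d['z'] = d['c']+3 = 9 → {'x': 4, 'c': 6, 'w': 5, 'z': 9}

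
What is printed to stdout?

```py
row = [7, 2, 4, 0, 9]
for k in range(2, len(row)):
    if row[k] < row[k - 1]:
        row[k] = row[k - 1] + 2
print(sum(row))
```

k=2: 4>=2, unchanged → [7, 2, 4, 0, 9]
k=3: 0<4, row[3] = 4+2 = 6 → [7, 2, 4, 6, 9]
k=4: 9>=6, unchanged → [7, 2, 4, 6, 9]
sum = 28

28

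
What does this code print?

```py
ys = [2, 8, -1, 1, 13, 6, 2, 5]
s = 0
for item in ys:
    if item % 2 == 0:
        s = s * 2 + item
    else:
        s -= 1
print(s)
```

item=2: even, s = 0*2+2 = 2
item=8: even, s = 2*2+8 = 12
item=-1: not even, s = 12-1 = 11
item=1: not even, s = 11-1 = 10
item=13: not even, s = 10-1 = 9
item=6: even, s = 9*2+6 = 24
item=2: even, s = 24*2+2 = 50
item=5: not even, s = 50-1 = 49

49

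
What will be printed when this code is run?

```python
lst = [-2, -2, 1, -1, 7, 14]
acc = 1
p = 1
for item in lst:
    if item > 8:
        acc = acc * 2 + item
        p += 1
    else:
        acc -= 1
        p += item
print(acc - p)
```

item=-2: not >8, acc = 1-1 = 0; p=-1
item=-2: not >8, acc = 0-1 = -1; p=-3
item=1: not >8, acc = (-1)-1 = -2; p=-2
item=-1: not >8, acc = (-2)-1 = -3; p=-3
item=7: not >8, acc = (-3)-1 = -4; p=4
item=14: >8, acc = (-4)*2+14 = 6; p=5
acc-p = 6-5 = 1

1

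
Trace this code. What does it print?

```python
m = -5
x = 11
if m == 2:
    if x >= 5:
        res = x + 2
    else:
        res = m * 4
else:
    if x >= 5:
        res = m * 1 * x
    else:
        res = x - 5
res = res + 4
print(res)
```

-51

m=-5, x=11
m == 2 is False; x >= 5 is True
→ res = m * 1 * x = -55
res = (-55)+4 = -51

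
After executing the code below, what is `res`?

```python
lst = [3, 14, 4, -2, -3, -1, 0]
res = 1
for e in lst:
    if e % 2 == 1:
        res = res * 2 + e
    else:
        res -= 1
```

0

e=3: odd, res = 1*2+3 = 5
e=14: not odd, res = 5-1 = 4
e=4: not odd, res = 4-1 = 3
e=-2: not odd, res = 3-1 = 2
e=-3: odd, res = 2*2+(-3) = 1
e=-1: odd, res = 1*2+(-1) = 1
e=0: not odd, res = 1-1 = 0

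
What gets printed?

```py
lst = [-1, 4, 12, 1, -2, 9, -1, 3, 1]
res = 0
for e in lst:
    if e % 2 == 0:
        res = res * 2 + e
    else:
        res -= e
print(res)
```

e=-1: not even, res = 0-(-1) = 1
e=4: even, res = 1*2+4 = 6
e=12: even, res = 6*2+12 = 24
e=1: not even, res = 24-1 = 23
e=-2: even, res = 23*2+(-2) = 44
e=9: not even, res = 44-9 = 35
e=-1: not even, res = 35-(-1) = 36
e=3: not even, res = 36-3 = 33
e=1: not even, res = 33-1 = 32

32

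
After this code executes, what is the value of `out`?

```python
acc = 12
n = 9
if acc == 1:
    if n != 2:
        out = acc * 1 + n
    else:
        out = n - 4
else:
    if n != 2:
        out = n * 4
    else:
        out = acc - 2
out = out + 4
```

acc=12, n=9
acc == 1 is False; n != 2 is True
→ out = n * 4 = 36
out = 36+4 = 40

40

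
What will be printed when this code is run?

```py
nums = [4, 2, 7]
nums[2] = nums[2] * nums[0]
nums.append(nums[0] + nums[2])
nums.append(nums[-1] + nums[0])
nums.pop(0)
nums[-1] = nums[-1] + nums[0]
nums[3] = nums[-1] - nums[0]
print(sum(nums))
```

98

nums[2] = nums[2]*nums[0] = 7*4 = 28 → [4, 2, 28]
append nums[0]+nums[2] = 4+28 = 32 → [4, 2, 28, 32]
append nums[-1]+nums[0] = 32+4 = 36 → [4, 2, 28, 32, 36]
pop(0) removes 4 → [2, 28, 32, 36]
nums[-1] = nums[-1]+nums[0] = 36+2 = 38 → [2, 28, 32, 38]
nums[3] = nums[-1]-nums[0] = 38-2 = 36 → [2, 28, 32, 36]
sum = 98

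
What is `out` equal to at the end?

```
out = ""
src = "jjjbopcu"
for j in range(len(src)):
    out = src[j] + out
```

j=0: prepend 'j' → 'j'
j=1: prepend 'j' → 'jj'
j=2: prepend 'j' → 'jjj'
j=3: prepend 'b' → 'bjjj'
j=4: prepend 'o' → 'objjj'
j=5: prepend 'p' → 'pobjjj'
j=6: prepend 'c' → 'cpobjjj'
j=7: prepend 'u' → 'ucpobjjj'

'ucpobjjj'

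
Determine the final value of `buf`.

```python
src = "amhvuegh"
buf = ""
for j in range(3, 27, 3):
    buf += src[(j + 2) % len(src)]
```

'eavgmuhh'

j=3: add src[5]='e' → 'e'
j=6: add src[0]='a' → 'ea'
j=9: add src[3]='v' → 'eav'
j=12: add src[6]='g' → 'eavg'
j=15: add src[1]='m' → 'eavgm'
j=18: add src[4]='u' → 'eavgmu'
j=21: add src[7]='h' → 'eavgmuh'
j=24: add src[2]='h' → 'eavgmuhh'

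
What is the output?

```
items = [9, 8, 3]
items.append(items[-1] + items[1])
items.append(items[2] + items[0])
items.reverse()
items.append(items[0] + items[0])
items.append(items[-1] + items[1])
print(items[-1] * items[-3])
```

315

append items[-1]+items[1] = 3+8 = 11 → [9, 8, 3, 11]
append items[2]+items[0] = 3+9 = 12 → [9, 8, 3, 11, 12]
reverse → [12, 11, 3, 8, 9]
append items[0]+items[0] = 12+12 = 24 → [12, 11, 3, 8, 9, 24]
append items[-1]+items[1] = 24+11 = 35 → [12, 11, 3, 8, 9, 24, 35]
items[-1]*items[-3] = 35*9 = 315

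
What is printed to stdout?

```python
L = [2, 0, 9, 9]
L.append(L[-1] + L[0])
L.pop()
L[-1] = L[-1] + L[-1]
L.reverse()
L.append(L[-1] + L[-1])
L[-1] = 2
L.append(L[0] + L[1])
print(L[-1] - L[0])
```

9

append L[-1]+L[0] = 9+2 = 11 → [2, 0, 9, 9, 11]
pop() removes 11 → [2, 0, 9, 9]
L[-1] = L[-1]+L[-1] = 9+9 = 18 → [2, 0, 9, 18]
reverse → [18, 9, 0, 2]
append L[-1]+L[-1] = 2+2 = 4 → [18, 9, 0, 2, 4]
L[-1] = 2 → [18, 9, 0, 2, 2]
append L[0]+L[1] = 18+9 = 27 → [18, 9, 0, 2, 2, 27]
L[-1]-L[0] = 27-18 = 9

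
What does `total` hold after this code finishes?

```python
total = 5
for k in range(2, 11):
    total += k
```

59

k=2: total = 5+2 = 7
k=3: total = 7+3 = 10
k=4: total = 10+4 = 14
k=5: total = 14+5 = 19
k=6: total = 19+6 = 25
k=7: total = 25+7 = 32
k=8: total = 32+8 = 40
k=9: total = 40+9 = 49
k=10: total = 49+10 = 59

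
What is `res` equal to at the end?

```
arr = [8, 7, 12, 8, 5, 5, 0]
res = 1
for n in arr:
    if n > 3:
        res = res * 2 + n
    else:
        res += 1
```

576

n=8: >3, res = 1*2+8 = 10
n=7: >3, res = 10*2+7 = 27
n=12: >3, res = 27*2+12 = 66
n=8: >3, res = 66*2+8 = 140
n=5: >3, res = 140*2+5 = 285
n=5: >3, res = 285*2+5 = 575
n=0: not >3, res = 575+1 = 576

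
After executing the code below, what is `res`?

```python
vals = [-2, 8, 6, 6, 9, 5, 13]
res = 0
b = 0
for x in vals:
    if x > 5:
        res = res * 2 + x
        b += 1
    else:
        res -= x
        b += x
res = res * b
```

2280

x=-2: not >5, res = 0-(-2) = 2; b=-2
x=8: >5, res = 2*2+8 = 12; b=-1
x=6: >5, res = 12*2+6 = 30; b=0
x=6: >5, res = 30*2+6 = 66; b=1
x=9: >5, res = 66*2+9 = 141; b=2
x=5: not >5, res = 141-5 = 136; b=7
x=13: >5, res = 136*2+13 = 285; b=8
res*b = 285*8 = 2280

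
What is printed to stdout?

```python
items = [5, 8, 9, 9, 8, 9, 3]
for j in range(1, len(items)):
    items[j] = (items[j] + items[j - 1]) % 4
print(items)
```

j=1: items[1] = (8+5)%4 = 1 → [5, 1, 9, 9, 8, 9, 3]
j=2: items[2] = (9+1)%4 = 2 → [5, 1, 2, 9, 8, 9, 3]
j=3: items[3] = (9+2)%4 = 3 → [5, 1, 2, 3, 8, 9, 3]
j=4: items[4] = (8+3)%4 = 3 → [5, 1, 2, 3, 3, 9, 3]
j=5: items[5] = (9+3)%4 = 0 → [5, 1, 2, 3, 3, 0, 3]
j=6: items[6] = (3+0)%4 = 3 → [5, 1, 2, 3, 3, 0, 3]

[5, 1, 2, 3, 3, 0, 3]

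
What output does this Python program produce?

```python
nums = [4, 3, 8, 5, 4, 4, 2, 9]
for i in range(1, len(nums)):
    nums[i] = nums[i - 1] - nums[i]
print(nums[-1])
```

i=1: nums[1] = 4-3 = 1 → [4, 1, 8, 5, 4, 4, 2, 9]
i=2: nums[2] = 1-8 = -7 → [4, 1, -7, 5, 4, 4, 2, 9]
i=3: nums[3] = (-7)-5 = -12 → [4, 1, -7, -12, 4, 4, 2, 9]
i=4: nums[4] = (-12)-4 = -16 → [4, 1, -7, -12, -16, 4, 2, 9]
i=5: nums[5] = (-16)-4 = -20 → [4, 1, -7, -12, -16, -20, 2, 9]
i=6: nums[6] = (-20)-2 = -22 → [4, 1, -7, -12, -16, -20, -22, 9]
i=7: nums[7] = (-22)-9 = -31 → [4, 1, -7, -12, -16, -20, -22, -31]

-31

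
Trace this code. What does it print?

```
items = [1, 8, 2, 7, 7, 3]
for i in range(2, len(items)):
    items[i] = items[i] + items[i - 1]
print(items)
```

[1, 8, 10, 17, 24, 27]

i=2: items[2] = 2+8 = 10 → [1, 8, 10, 7, 7, 3]
i=3: items[3] = 7+10 = 17 → [1, 8, 10, 17, 7, 3]
i=4: items[4] = 7+17 = 24 → [1, 8, 10, 17, 24, 3]
i=5: items[5] = 3+24 = 27 → [1, 8, 10, 17, 24, 27]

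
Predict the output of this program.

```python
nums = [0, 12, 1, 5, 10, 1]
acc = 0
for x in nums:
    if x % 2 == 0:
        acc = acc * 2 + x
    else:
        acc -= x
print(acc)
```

x=0: even, acc = 0*2+0 = 0
x=12: even, acc = 0*2+12 = 12
x=1: not even, acc = 12-1 = 11
x=5: not even, acc = 11-5 = 6
x=10: even, acc = 6*2+10 = 22
x=1: not even, acc = 22-1 = 21

21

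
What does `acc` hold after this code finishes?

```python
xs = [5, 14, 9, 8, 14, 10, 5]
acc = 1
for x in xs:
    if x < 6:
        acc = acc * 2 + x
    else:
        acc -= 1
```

x=5: <6, acc = 1*2+5 = 7
x=14: not <6, acc = 7-1 = 6
x=9: not <6, acc = 6-1 = 5
x=8: not <6, acc = 5-1 = 4
x=14: not <6, acc = 4-1 = 3
x=10: not <6, acc = 3-1 = 2
x=5: <6, acc = 2*2+5 = 9

9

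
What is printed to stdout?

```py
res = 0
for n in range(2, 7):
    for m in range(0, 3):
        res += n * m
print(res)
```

n=2,m=0: res = 0+0 = 0
n=2,m=1: res = 0+2 = 2
n=2,m=2: res = 2+4 = 6
n=3,m=0: res = 6+0 = 6
n=3,m=1: res = 6+3 = 9
n=3,m=2: res = 9+6 = 15
n=4,m=0: res = 15+0 = 15
n=4,m=1: res = 15+4 = 19
n=4,m=2: res = 19+8 = 27
n=5,m=0: res = 27+0 = 27
n=5,m=1: res = 27+5 = 32
n=5,m=2: res = 32+10 = 42
n=6,m=0: res = 42+0 = 42
n=6,m=1: res = 42+6 = 48
n=6,m=2: res = 48+12 = 60

60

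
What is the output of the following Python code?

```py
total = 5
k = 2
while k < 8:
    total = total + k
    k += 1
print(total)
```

32

k=2: total = 5+2 = 7
k=3: total = 7+3 = 10
k=4: total = 10+4 = 14
k=5: total = 14+5 = 19
k=6: total = 19+6 = 25
k=7: total = 25+7 = 32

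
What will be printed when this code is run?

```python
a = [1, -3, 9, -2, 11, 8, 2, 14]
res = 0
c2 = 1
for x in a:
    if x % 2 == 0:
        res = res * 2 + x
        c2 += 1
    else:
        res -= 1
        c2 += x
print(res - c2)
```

-45

x=1: not even, res = 0-1 = -1; c2=2
x=-3: not even, res = (-1)-1 = -2; c2=-1
x=9: not even, res = (-2)-1 = -3; c2=8
x=-2: even, res = (-3)*2+(-2) = -8; c2=9
x=11: not even, res = (-8)-1 = -9; c2=20
x=8: even, res = (-9)*2+8 = -10; c2=21
x=2: even, res = (-10)*2+2 = -18; c2=22
x=14: even, res = (-18)*2+14 = -22; c2=23
res-c2 = (-22)-23 = -45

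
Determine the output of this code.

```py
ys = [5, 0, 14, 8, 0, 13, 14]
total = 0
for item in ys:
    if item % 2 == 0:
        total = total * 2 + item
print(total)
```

item=5: not even
item=0: even, total = 0*2+0 = 0
item=14: even, total = 0*2+14 = 14
item=8: even, total = 14*2+8 = 36
item=0: even, total = 36*2+0 = 72
item=13: not even
item=14: even, total = 72*2+14 = 158

158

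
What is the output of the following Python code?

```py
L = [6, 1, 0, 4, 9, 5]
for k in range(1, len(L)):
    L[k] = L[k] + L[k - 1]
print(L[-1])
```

25

k=1: L[1] = 1+6 = 7 → [6, 7, 0, 4, 9, 5]
k=2: L[2] = 0+7 = 7 → [6, 7, 7, 4, 9, 5]
k=3: L[3] = 4+7 = 11 → [6, 7, 7, 11, 9, 5]
k=4: L[4] = 9+11 = 20 → [6, 7, 7, 11, 20, 5]
k=5: L[5] = 5+20 = 25 → [6, 7, 7, 11, 20, 25]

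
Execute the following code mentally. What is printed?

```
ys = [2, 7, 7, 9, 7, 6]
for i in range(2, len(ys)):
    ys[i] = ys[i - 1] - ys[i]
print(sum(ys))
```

-38

i=2: ys[2] = 7-7 = 0 → [2, 7, 0, 9, 7, 6]
i=3: ys[3] = 0-9 = -9 → [2, 7, 0, -9, 7, 6]
i=4: ys[4] = (-9)-7 = -16 → [2, 7, 0, -9, -16, 6]
i=5: ys[5] = (-16)-6 = -22 → [2, 7, 0, -9, -16, -22]
sum = -38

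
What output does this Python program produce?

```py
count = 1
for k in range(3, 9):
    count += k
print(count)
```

k=3: count = 1+3 = 4
k=4: count = 4+4 = 8
k=5: count = 8+5 = 13
k=6: count = 13+6 = 19
k=7: count = 19+7 = 26
k=8: count = 26+8 = 34

34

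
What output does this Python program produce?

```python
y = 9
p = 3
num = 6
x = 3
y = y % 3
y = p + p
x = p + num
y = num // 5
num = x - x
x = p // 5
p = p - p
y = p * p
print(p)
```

y = 9%3 = 0
y = 3+3 = 6
x = 3+6 = 9
y = 6//5 = 1
num = 9-9 = 0
x = 3//5 = 0
p = 3-3 = 0
y = 0*0 = 0

0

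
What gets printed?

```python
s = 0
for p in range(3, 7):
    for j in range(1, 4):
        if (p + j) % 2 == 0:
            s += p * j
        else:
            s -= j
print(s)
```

p=3,j=1: even sum, s = 0+3 = 3
p=3,j=2: odd sum, s = 3-2 = 1
p=3,j=3: even sum, s = 1+9 = 10
p=4,j=1: odd sum, s = 10-1 = 9
p=4,j=2: even sum, s = 9+8 = 17
p=4,j=3: odd sum, s = 17-3 = 14
p=5,j=1: even sum, s = 14+5 = 19
p=5,j=2: odd sum, s = 19-2 = 17
p=5,j=3: even sum, s = 17+15 = 32
p=6,j=1: odd sum, s = 32-1 = 31
p=6,j=2: even sum, s = 31+12 = 43
p=6,j=3: odd sum, s = 43-3 = 40

40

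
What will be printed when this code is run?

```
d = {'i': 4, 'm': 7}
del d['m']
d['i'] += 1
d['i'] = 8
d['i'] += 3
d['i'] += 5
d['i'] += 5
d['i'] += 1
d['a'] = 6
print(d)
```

del 'm' → {'i': 4}
d['i'] = 4+1 = 5 → {'i': 5}
d['i'] = 8 → {'i': 8}
d['i'] = 8+3 = 11 → {'i': 11}
d['i'] = 11+5 = 16 → {'i': 16}
d['i'] = 16+5 = 21 → {'i': 21}
d['i'] = 21+1 = 22 → {'i': 22}
d['a'] = 6 → {'i': 22, 'a': 6}

{'i': 22, 'a': 6}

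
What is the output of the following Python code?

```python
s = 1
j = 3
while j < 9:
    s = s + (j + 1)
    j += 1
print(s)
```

40

j=3: s = 1+4 = 5
j=4: s = 5+5 = 10
j=5: s = 10+6 = 16
j=6: s = 16+7 = 23
j=7: s = 23+8 = 31
j=8: s = 31+9 = 40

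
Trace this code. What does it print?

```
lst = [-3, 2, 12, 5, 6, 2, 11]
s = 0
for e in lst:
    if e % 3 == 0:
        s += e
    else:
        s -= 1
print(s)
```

11

e=-3: %3==0, s = 0+(-3) = -3
e=2: not %3==0, s = (-3)-1 = -4
e=12: %3==0, s = (-4)+12 = 8
e=5: not %3==0, s = 8-1 = 7
e=6: %3==0, s = 7+6 = 13
e=2: not %3==0, s = 13-1 = 12
e=11: not %3==0, s = 12-1 = 11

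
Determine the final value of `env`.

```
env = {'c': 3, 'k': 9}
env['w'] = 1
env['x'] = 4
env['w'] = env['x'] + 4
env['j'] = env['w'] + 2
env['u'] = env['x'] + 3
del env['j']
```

env['w'] = 1 → {'c': 3, 'k': 9, 'w': 1}
env['x'] = 4 → {'c': 3, 'k': 9, 'w': 1, 'x': 4}
env['w'] = env['x']+4 = 8 → {'c': 3, 'k': 9, 'w': 8, 'x': 4}
env['j'] = env['w']+2 = 10 → {'c': 3, 'k': 9, 'w': 8, 'x': 4, 'j': 10}
env['u'] = env['x']+3 = 7 → {'c': 3, 'k': 9, 'w': 8, 'x': 4, 'j': 10, 'u': 7}
del 'j' → {'c': 3, 'k': 9, 'w': 8, 'x': 4, 'u': 7}

{'c': 3, 'k': 9, 'w': 8, 'x': 4, 'u': 7}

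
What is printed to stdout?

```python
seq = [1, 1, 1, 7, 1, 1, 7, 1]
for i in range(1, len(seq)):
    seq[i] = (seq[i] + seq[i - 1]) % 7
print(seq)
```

[1, 2, 3, 3, 4, 5, 5, 6]

i=1: seq[1] = (1+1)%7 = 2 → [1, 2, 1, 7, 1, 1, 7, 1]
i=2: seq[2] = (1+2)%7 = 3 → [1, 2, 3, 7, 1, 1, 7, 1]
i=3: seq[3] = (7+3)%7 = 3 → [1, 2, 3, 3, 1, 1, 7, 1]
i=4: seq[4] = (1+3)%7 = 4 → [1, 2, 3, 3, 4, 1, 7, 1]
i=5: seq[5] = (1+4)%7 = 5 → [1, 2, 3, 3, 4, 5, 7, 1]
i=6: seq[6] = (7+5)%7 = 5 → [1, 2, 3, 3, 4, 5, 5, 1]
i=7: seq[7] = (1+5)%7 = 6 → [1, 2, 3, 3, 4, 5, 5, 6]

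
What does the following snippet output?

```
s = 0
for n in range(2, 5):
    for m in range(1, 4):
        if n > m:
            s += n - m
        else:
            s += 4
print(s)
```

22

n=2,m=1: 2>1, s = 0+1 = 1
n=2,m=2: not 2>2, s = 1+4 = 5
n=2,m=3: not 2>3, s = 5+4 = 9
n=3,m=1: 3>1, s = 9+2 = 11
n=3,m=2: 3>2, s = 11+1 = 12
n=3,m=3: not 3>3, s = 12+4 = 16
n=4,m=1: 4>1, s = 16+3 = 19
n=4,m=2: 4>2, s = 19+2 = 21
n=4,m=3: 4>3, s = 21+1 = 22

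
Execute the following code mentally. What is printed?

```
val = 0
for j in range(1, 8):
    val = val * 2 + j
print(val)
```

247

j=1: val = 0*2+1 = 1
j=2: val = 1*2+2 = 4
j=3: val = 4*2+3 = 11
j=4: val = 11*2+4 = 26
j=5: val = 26*2+5 = 57
j=6: val = 57*2+6 = 120
j=7: val = 120*2+7 = 247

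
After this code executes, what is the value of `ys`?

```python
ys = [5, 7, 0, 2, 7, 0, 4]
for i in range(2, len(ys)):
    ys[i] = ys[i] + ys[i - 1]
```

i=2: ys[2] = 0+7 = 7 → [5, 7, 7, 2, 7, 0, 4]
i=3: ys[3] = 2+7 = 9 → [5, 7, 7, 9, 7, 0, 4]
i=4: ys[4] = 7+9 = 16 → [5, 7, 7, 9, 16, 0, 4]
i=5: ys[5] = 0+16 = 16 → [5, 7, 7, 9, 16, 16, 4]
i=6: ys[6] = 4+16 = 20 → [5, 7, 7, 9, 16, 16, 20]

[5, 7, 7, 9, 16, 16, 20]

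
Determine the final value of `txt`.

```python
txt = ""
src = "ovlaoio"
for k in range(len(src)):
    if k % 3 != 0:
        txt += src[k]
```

k=0: skip
k=1: add 'v' → 'v'
k=2: add 'l' → 'vl'
k=3: skip
k=4: add 'o' → 'vlo'
k=5: add 'i' → 'vloi'
k=6: skip

'vloi'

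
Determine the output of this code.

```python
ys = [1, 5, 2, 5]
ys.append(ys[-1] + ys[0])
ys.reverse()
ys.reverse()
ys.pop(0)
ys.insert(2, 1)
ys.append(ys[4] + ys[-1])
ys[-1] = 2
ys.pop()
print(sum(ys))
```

19

append ys[-1]+ys[0] = 5+1 = 6 → [1, 5, 2, 5, 6]
reverse → [6, 5, 2, 5, 1]
reverse → [1, 5, 2, 5, 6]
pop(0) removes 1 → [5, 2, 5, 6]
insert 1 at 2 → [5, 2, 1, 5, 6]
append ys[4]+ys[-1] = 6+6 = 12 → [5, 2, 1, 5, 6, 12]
ys[-1] = 2 → [5, 2, 1, 5, 6, 2]
pop() removes 2 → [5, 2, 1, 5, 6]
sum = 19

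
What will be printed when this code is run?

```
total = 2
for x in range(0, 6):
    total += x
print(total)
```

17

x=0: total = 2+0 = 2
x=1: total = 2+1 = 3
x=2: total = 3+2 = 5
x=3: total = 5+3 = 8
x=4: total = 8+4 = 12
x=5: total = 12+5 = 17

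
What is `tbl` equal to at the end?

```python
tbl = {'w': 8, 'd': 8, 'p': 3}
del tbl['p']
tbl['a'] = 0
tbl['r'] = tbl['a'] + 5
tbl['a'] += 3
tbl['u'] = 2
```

{'w': 8, 'd': 8, 'a': 3, 'r': 5, 'u': 2}

del 'p' → {'w': 8, 'd': 8}
tbl['a'] = 0 → {'w': 8, 'd': 8, 'a': 0}
tbl['r'] = tbl['a']+5 = 5 → {'w': 8, 'd': 8, 'a': 0, 'r': 5}
tbl['a'] = 0+3 = 3 → {'w': 8, 'd': 8, 'a': 3, 'r': 5}
tbl['u'] = 2 → {'w': 8, 'd': 8, 'a': 3, 'r': 5, 'u': 2}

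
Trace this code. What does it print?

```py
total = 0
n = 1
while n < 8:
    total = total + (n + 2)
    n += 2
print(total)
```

n=1: total = 0+3 = 3
n=3: total = 3+5 = 8
n=5: total = 8+7 = 15
n=7: total = 15+9 = 24

24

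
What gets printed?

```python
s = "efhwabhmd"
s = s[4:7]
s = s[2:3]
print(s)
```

slice [4:7] → 'abh'
slice [2:3] → 'h'

h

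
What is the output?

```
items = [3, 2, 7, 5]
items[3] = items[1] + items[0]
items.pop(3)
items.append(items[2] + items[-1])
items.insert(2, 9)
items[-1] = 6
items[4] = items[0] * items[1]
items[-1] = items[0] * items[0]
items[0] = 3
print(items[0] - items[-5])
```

0

items[3] = items[1]+items[0] = 2+3 = 5 → [3, 2, 7, 5]
pop(3) removes 5 → [3, 2, 7]
append items[2]+items[-1] = 7+7 = 14 → [3, 2, 7, 14]
insert 9 at 2 → [3, 2, 9, 7, 14]
items[-1] = 6 → [3, 2, 9, 7, 6]
items[4] = items[0]*items[1] = 3*2 = 6 → [3, 2, 9, 7, 6]
items[-1] = items[0]*items[0] = 3*3 = 9 → [3, 2, 9, 7, 9]
items[0] = 3 → [3, 2, 9, 7, 9]
items[0]-items[-5] = 3-3 = 0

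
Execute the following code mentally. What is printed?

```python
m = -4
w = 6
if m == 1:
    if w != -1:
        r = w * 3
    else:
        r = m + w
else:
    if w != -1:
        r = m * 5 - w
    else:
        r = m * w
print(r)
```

-26

m=-4, w=6
m == 1 is False; w != -1 is True
→ r = m * 5 - w = -26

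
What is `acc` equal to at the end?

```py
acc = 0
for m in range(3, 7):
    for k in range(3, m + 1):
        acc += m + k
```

m=3,k=3: acc = 0+6 = 6
m=4,k=3: acc = 6+7 = 13
m=4,k=4: acc = 13+8 = 21
m=5,k=3: acc = 21+8 = 29
m=5,k=4: acc = 29+9 = 38
m=5,k=5: acc = 38+10 = 48
m=6,k=3: acc = 48+9 = 57
m=6,k=4: acc = 57+10 = 67
m=6,k=5: acc = 67+11 = 78
m=6,k=6: acc = 78+12 = 90

90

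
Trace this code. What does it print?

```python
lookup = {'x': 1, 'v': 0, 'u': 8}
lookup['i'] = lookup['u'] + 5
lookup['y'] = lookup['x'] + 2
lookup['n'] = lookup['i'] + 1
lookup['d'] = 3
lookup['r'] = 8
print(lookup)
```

{'x': 1, 'v': 0, 'u': 8, 'i': 13, 'y': 3, 'n': 14, 'd': 3, 'r': 8}

lookup['i'] = lookup['u']+5 = 13 → {'x': 1, 'v': 0, 'u': 8, 'i': 13}
lookup['y'] = lookup['x']+2 = 3 → {'x': 1, 'v': 0, 'u': 8, 'i': 13, 'y': 3}
lookup['n'] = lookup['i']+1 = 14 → {'x': 1, 'v': 0, 'u': 8, 'i': 13, 'y': 3, 'n': 14}
lookup['d'] = 3 → {'x': 1, 'v': 0, 'u': 8, 'i': 13, 'y': 3, 'n': 14, 'd': 3}
lookup['r'] = 8 → {'x': 1, 'v': 0, 'u': 8, 'i': 13, 'y': 3, 'n': 14, 'd': 3, 'r': 8}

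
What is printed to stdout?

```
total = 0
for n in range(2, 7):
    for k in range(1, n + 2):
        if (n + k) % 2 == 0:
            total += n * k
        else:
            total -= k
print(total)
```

n=2,k=1: odd sum, total = 0-1 = -1
n=2,k=2: even sum, total = (-1)+4 = 3
n=2,k=3: odd sum, total = 3-3 = 0
n=3,k=1: even sum, total = 0+3 = 3
n=3,k=2: odd sum, total = 3-2 = 1
n=3,k=3: even sum, total = 1+9 = 10
n=3,k=4: odd sum, total = 10-4 = 6
n=4,k=1: odd sum, total = 6-1 = 5
n=4,k=2: even sum, total = 5+8 = 13
n=4,k=3: odd sum, total = 13-3 = 10
n=4,k=4: even sum, total = 10+16 = 26
n=4,k=5: odd sum, total = 26-5 = 21
n=5,k=1: even sum, total = 21+5 = 26
n=5,k=2: odd sum, total = 26-2 = 24
n=5,k=3: even sum, total = 24+15 = 39
n=5,k=4: odd sum, total = 39-4 = 35
n=5,k=5: even sum, total = 35+25 = 60
n=5,k=6: odd sum, total = 60-6 = 54
n=6,k=1: odd sum, total = 54-1 = 53
n=6,k=2: even sum, total = 53+12 = 65
n=6,k=3: odd sum, total = 65-3 = 62
n=6,k=4: even sum, total = 62+24 = 86
n=6,k=5: odd sum, total = 86-5 = 81
n=6,k=6: even sum, total = 81+36 = 117
n=6,k=7: odd sum, total = 117-7 = 110

110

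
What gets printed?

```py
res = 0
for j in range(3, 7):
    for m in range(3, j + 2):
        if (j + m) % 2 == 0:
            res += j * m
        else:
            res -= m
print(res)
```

j=3,m=3: even sum, res = 0+9 = 9
j=3,m=4: odd sum, res = 9-4 = 5
j=4,m=3: odd sum, res = 5-3 = 2
j=4,m=4: even sum, res = 2+16 = 18
j=4,m=5: odd sum, res = 18-5 = 13
j=5,m=3: even sum, res = 13+15 = 28
j=5,m=4: odd sum, res = 28-4 = 24
j=5,m=5: even sum, res = 24+25 = 49
j=5,m=6: odd sum, res = 49-6 = 43
j=6,m=3: odd sum, res = 43-3 = 40
j=6,m=4: even sum, res = 40+24 = 64
j=6,m=5: odd sum, res = 64-5 = 59
j=6,m=6: even sum, res = 59+36 = 95
j=6,m=7: odd sum, res = 95-7 = 88

88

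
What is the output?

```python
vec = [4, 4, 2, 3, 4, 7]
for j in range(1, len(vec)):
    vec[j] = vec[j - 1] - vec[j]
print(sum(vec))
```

-28

j=1: vec[1] = 4-4 = 0 → [4, 0, 2, 3, 4, 7]
j=2: vec[2] = 0-2 = -2 → [4, 0, -2, 3, 4, 7]
j=3: vec[3] = (-2)-3 = -5 → [4, 0, -2, -5, 4, 7]
j=4: vec[4] = (-5)-4 = -9 → [4, 0, -2, -5, -9, 7]
j=5: vec[5] = (-9)-7 = -16 → [4, 0, -2, -5, -9, -16]
sum = -28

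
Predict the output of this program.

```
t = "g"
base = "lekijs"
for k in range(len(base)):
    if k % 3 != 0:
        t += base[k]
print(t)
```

k=0: skip
k=1: add 'e' → 'ge'
k=2: add 'k' → 'gek'
k=3: skip
k=4: add 'j' → 'gekj'
k=5: add 's' → 'gekjs'

gekjs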